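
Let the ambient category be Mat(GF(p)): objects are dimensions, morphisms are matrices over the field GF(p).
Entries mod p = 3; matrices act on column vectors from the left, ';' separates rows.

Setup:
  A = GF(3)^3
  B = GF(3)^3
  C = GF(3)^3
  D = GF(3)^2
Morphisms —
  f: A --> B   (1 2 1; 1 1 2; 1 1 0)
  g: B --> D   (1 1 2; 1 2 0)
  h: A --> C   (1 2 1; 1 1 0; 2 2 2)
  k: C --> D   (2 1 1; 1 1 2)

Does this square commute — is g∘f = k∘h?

Answer: DOES NOT COMMUTE

Derivation:
Path 1 = f;g:
  e0=⟨1,0,0⟩ f-->⟨1,1,1⟩ g-->⟨1,0⟩
  e1=⟨0,1,0⟩ f-->⟨2,1,1⟩ g-->⟨2,1⟩
  e2=⟨0,0,1⟩ f-->⟨1,2,0⟩ g-->⟨0,2⟩
  ⟦path⟧₁ = (1 2 0; 0 1 2)
Path 2 = h;k:
  e0=⟨1,0,0⟩ h-->⟨1,1,2⟩ k-->⟨2,0⟩
  e1=⟨0,1,0⟩ h-->⟨2,1,2⟩ k-->⟨1,1⟩
  e2=⟨0,0,1⟩ h-->⟨1,0,2⟩ k-->⟨1,2⟩
  ⟦path⟧₂ = (2 1 1; 0 1 2)
Equal? distinct morphisms ✗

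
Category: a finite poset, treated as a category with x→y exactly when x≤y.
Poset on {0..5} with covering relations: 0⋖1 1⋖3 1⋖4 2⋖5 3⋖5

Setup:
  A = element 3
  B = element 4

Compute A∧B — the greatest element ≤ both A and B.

Answer: A∧B = 1

Trace:
Lower bounds of A=3 and B=4: {0,1}
  0 <= 1
  1 <= 1
glb = 1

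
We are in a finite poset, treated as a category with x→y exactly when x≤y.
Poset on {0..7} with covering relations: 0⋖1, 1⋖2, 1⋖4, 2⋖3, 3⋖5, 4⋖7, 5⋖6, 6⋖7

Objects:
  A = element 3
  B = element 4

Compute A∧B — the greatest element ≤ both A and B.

Common predecessors of 3,4: {0,1}
  0 ⊑ 1
  1 ⊑ 1
glb = 1

Answer: A∧B = 1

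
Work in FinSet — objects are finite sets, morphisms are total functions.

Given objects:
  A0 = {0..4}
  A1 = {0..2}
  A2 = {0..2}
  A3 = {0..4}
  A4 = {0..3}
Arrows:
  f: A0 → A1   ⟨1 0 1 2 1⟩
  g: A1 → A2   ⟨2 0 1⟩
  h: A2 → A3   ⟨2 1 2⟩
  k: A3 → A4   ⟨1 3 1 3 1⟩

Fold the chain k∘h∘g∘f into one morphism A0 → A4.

  0 f→1 g→0 h→2 k→1
  1 f→0 g→2 h→2 k→1
  2 f→1 g→0 h→2 k→1
  3 f→2 g→1 h→1 k→3
  4 f→1 g→0 h→2 k→1
composite: ⟨1 1 1 3 1⟩

Answer: ⟨1 1 1 3 1⟩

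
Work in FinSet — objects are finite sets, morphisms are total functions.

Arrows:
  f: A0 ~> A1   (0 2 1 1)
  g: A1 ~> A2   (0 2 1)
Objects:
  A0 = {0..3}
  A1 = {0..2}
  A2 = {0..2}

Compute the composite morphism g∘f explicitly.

Answer: (0 1 2 2)

Trace:
  0 f~>0 g~>0
  1 f~>2 g~>1
  2 f~>1 g~>2
  3 f~>1 g~>2
result: (0 1 2 2)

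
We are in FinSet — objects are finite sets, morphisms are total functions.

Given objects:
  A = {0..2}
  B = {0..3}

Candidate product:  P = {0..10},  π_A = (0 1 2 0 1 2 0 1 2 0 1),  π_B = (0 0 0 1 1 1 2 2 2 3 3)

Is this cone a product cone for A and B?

Answer: NOT A VALID PRODUCT — |P|=11 ≠ |A|·|B|=12

Work:
|A|·|B| = 3·4 = 12;  |P| = 11
  → cardinalities differ; no bijection possible.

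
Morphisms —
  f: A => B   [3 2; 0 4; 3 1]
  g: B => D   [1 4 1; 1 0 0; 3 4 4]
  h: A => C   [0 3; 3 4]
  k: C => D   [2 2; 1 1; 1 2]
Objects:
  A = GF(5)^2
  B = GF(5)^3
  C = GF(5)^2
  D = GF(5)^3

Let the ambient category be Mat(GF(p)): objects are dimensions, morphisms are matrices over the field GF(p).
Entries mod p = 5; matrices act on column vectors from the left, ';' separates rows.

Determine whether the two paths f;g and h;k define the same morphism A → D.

Answer: COMMUTES

Work:
Along f;g (path 1):
  e0=(1,0) f=>(3,0,3) g=>(1,3,1)
  e1=(0,1) f=>(2,4,1) g=>(4,2,1)
  result₁ = [1 4; 3 2; 1 1]
Along h;k (path 2):
  e0=(1,0) h=>(0,3) k=>(1,3,1)
  e1=(0,1) h=>(3,4) k=>(4,2,1)
  result₂ = [1 4; 3 2; 1 1]
Equal? same morphism ✓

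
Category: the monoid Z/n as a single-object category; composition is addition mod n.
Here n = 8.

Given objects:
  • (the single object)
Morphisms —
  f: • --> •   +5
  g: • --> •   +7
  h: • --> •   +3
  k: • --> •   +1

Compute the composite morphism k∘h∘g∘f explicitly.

  0 +5≡5 +7≡4 +3≡7 +1≡0  (mod 8)
⟦path⟧: +0

Answer: +0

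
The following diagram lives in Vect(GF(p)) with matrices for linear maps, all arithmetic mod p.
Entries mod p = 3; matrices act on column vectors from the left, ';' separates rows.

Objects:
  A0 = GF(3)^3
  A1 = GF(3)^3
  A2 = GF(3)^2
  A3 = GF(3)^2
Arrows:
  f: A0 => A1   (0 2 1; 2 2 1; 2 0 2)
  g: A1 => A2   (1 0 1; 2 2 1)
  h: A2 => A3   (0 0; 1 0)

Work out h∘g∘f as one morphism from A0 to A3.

  e0=(1,0,0) f=>(0,2,2) g=>(2,0) h=>(0,2)
  e1=(0,1,0) f=>(2,2,0) g=>(2,2) h=>(0,2)
  e2=(0,0,1) f=>(1,1,2) g=>(0,0) h=>(0,0)
result: (0 0 0; 2 2 0)

Answer: (0 0 0; 2 2 0)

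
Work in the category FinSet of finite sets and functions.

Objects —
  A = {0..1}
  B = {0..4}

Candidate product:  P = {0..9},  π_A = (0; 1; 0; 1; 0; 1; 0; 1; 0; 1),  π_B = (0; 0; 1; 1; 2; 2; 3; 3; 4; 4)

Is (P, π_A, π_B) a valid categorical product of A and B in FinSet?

|A|·|B| = 2·5 = 10;  |P| = 10
Check the pairing map k ↦ (π_A(k), π_B(k)):
  0 : (0,0)
  1 : (1,0)
  2 : (0,1)
  3 : (1,1)
  4 : (0,2)
  5 : (1,2)
  6 : (0,3)
  7 : (1,3)
  8 : (0,4)
  9 : (1,4)
distinct pairs in image: 10 / 10 needed
  → bijection onto A×B; projections well-typed.

Answer: VALID PRODUCT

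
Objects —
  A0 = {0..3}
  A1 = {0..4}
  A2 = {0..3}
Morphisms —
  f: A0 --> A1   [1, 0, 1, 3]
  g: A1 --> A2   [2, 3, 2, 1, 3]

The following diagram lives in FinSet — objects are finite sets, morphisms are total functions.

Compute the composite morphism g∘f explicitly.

Answer: [3, 2, 3, 1]

Derivation:
  0 f-->1 g-->3
  1 f-->0 g-->2
  2 f-->1 g-->3
  3 f-->3 g-->1
⟦path⟧: [3, 2, 3, 1]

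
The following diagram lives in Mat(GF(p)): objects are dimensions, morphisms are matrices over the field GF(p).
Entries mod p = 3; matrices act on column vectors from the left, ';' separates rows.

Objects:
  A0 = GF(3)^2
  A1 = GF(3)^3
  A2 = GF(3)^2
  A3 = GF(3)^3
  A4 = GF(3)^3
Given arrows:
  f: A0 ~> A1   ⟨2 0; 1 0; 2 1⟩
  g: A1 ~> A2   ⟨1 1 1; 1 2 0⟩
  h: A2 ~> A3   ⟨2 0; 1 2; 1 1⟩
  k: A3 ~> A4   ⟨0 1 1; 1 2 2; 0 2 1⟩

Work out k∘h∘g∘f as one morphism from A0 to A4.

Answer: ⟨1 2; 0 0; 2 0⟩

Work:
  e0=⟨1,0⟩ f~>⟨2,1,2⟩ g~>⟨2,1⟩ h~>⟨1,1,0⟩ k~>⟨1,0,2⟩
  e1=⟨0,1⟩ f~>⟨0,0,1⟩ g~>⟨1,0⟩ h~>⟨2,1,1⟩ k~>⟨2,0,0⟩
⟦path⟧: ⟨1 2; 0 0; 2 0⟩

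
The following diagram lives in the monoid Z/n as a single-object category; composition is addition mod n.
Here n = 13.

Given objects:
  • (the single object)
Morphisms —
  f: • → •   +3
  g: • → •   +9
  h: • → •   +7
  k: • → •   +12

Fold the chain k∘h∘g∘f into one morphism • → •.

Answer: +5

Trace:
  0 +3≡3 +9≡12 +7≡6 +12≡5  (mod 13)
result: +5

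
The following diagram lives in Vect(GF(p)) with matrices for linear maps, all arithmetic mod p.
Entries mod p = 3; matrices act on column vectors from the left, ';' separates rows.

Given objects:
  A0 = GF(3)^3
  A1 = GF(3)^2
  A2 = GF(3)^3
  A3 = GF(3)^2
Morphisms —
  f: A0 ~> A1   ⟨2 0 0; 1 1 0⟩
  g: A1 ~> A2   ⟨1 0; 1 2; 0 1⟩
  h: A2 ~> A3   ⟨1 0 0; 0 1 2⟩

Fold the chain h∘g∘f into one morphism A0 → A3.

  e0=[1,0,0] f~>[2,1] g~>[2,1,1] h~>[2,0]
  e1=[0,1,0] f~>[0,1] g~>[0,2,1] h~>[0,1]
  e2=[0,0,1] f~>[0,0] g~>[0,0,0] h~>[0,0]
result: ⟨2 0 0; 0 1 0⟩

Answer: ⟨2 0 0; 0 1 0⟩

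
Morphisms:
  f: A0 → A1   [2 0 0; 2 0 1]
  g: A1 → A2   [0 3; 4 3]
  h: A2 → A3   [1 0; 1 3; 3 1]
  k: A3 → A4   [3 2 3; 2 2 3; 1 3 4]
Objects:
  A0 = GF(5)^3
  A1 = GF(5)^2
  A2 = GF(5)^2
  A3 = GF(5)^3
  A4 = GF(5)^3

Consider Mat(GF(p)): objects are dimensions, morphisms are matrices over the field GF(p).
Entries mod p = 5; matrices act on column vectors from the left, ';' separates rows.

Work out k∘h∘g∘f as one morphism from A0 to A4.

  e0=[1,0,0] f→[2,2] g→[1,4] h→[1,3,2] k→[0,4,3]
  e1=[0,1,0] f→[0,0] g→[0,0] h→[0,0,0] k→[0,0,0]
  e2=[0,0,1] f→[0,1] g→[3,3] h→[3,2,2] k→[4,1,2]
result: [0 0 4; 4 0 1; 3 0 2]

Answer: [0 0 4; 4 0 1; 3 0 2]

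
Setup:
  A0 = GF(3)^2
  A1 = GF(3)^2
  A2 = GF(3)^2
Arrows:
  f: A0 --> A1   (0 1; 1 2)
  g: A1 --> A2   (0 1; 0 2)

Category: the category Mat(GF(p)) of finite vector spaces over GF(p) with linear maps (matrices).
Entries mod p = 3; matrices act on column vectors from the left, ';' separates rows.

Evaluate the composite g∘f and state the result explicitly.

  e0=(1,0) f-->(0,1) g-->(1,2)
  e1=(0,1) f-->(1,2) g-->(2,1)
result: (1 2; 2 1)

Answer: (1 2; 2 1)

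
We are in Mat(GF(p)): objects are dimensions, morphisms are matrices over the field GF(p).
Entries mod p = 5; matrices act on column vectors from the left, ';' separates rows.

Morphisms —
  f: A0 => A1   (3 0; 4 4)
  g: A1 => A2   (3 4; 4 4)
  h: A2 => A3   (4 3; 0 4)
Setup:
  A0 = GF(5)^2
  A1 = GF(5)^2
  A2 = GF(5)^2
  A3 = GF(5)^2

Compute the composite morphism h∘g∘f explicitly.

  e0=[1,0] f=>[3,4] g=>[0,3] h=>[4,2]
  e1=[0,1] f=>[0,4] g=>[1,1] h=>[2,4]
result: (4 2; 2 4)

Answer: (4 2; 2 4)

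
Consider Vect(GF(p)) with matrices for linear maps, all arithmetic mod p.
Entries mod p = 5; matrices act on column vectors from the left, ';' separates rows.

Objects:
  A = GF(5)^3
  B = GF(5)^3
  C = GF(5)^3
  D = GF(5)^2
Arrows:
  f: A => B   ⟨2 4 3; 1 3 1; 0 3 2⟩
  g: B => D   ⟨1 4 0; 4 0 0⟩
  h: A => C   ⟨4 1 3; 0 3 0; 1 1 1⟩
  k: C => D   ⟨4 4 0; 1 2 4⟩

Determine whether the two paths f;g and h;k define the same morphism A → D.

Answer: COMMUTES

Trace:
1) trace f;g:
  e0=[1,0,0] f=>[2,1,0] g=>[1,3]
  e1=[0,1,0] f=>[4,3,3] g=>[1,1]
  e2=[0,0,1] f=>[3,1,2] g=>[2,2]
  composite₁ = ⟨1 1 2; 3 1 2⟩
2) trace h;k:
  e0=[1,0,0] h=>[4,0,1] k=>[1,3]
  e1=[0,1,0] h=>[1,3,1] k=>[1,1]
  e2=[0,0,1] h=>[3,0,1] k=>[2,2]
  composite₂ = ⟨1 1 2; 3 1 2⟩
Equal? equal; square commutes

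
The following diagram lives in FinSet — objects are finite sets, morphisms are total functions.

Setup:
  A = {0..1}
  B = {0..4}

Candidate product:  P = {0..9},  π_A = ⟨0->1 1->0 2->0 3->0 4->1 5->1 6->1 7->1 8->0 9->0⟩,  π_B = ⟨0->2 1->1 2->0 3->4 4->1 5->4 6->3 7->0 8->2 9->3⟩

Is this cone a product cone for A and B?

|A|·|B| = 2·5 = 10;  |P| = 10
Check the pairing map k ↦ (π_A(k), π_B(k)):
  0 -> (1,2)
  1 -> (0,1)
  2 -> (0,0)
  3 -> (0,4)
  4 -> (1,1)
  5 -> (1,4)
  6 -> (1,3)
  7 -> (1,0)
  8 -> (0,2)
  9 -> (0,3)
distinct pairs in image: 10 / 10 needed
  → bijection onto A×B; projections well-typed.

Answer: VALID PRODUCT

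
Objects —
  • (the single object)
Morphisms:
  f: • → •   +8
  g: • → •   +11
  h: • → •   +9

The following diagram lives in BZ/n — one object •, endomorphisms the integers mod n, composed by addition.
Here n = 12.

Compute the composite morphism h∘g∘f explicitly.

  0 +8≡8 +11≡7 +9≡4  (mod 12)
composite: +4

Answer: +4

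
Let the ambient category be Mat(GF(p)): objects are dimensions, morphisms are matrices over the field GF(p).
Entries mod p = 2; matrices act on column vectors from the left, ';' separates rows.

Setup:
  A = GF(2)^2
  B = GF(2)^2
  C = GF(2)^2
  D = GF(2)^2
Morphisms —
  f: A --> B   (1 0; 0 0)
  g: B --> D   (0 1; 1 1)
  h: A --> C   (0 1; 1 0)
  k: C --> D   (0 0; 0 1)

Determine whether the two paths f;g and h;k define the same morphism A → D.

Answer: COMMUTES

Trace:
Along f;g (path 1):
  e0=(1,0) f-->(1,0) g-->(0,1)
  e1=(0,1) f-->(0,0) g-->(0,0)
  result₁ = (0 0; 1 0)
Along h;k (path 2):
  e0=(1,0) h-->(0,1) k-->(0,1)
  e1=(0,1) h-->(1,0) k-->(0,0)
  result₂ = (0 0; 1 0)
Equal? same morphism ✓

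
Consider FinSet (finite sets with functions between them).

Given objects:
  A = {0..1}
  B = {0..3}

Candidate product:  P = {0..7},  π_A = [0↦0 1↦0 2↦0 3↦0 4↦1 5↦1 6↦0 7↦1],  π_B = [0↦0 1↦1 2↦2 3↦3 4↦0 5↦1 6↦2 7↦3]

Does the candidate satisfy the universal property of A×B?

Answer: NOT A VALID PRODUCT — duplicate pair at indices 2,6

Derivation:
|A|·|B| = 2·4 = 8;  |P| = 8
Check the pairing map k ↦ (π_A(k), π_B(k)):
  0 ↦ (0,0)
  1 ↦ (0,1)
  2 ↦ (0,2)
  3 ↦ (0,3)
  4 ↦ (1,0)
  5 ↦ (1,1)
  6 ↦ (0,2)  ✗ repeats pair of k=2
  7 ↦ (1,3)
distinct pairs in image: 7 / 8 needed
  → (0,2) hit at k=2 and k=6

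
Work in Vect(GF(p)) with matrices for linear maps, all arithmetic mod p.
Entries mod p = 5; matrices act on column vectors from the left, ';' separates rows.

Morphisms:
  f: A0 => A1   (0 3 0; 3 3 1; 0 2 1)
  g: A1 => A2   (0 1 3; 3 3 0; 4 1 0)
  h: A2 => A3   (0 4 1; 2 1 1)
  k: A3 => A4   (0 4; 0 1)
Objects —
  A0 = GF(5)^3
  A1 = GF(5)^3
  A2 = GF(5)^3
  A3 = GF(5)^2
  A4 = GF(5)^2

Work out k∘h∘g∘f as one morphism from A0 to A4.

Answer: (2 4 3; 3 1 2)

Work:
  e0=(1,0,0) f=>(0,3,0) g=>(3,4,3) h=>(4,3) k=>(2,3)
  e1=(0,1,0) f=>(3,3,2) g=>(4,3,0) h=>(2,1) k=>(4,1)
  e2=(0,0,1) f=>(0,1,1) g=>(4,3,1) h=>(3,2) k=>(3,2)
composite: (2 4 3; 3 1 2)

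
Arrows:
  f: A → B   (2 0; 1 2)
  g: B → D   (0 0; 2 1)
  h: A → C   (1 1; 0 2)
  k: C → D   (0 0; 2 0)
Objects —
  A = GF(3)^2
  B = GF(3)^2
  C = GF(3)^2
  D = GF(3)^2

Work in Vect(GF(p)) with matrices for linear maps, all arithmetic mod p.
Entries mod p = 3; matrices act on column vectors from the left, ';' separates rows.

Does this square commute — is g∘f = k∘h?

Answer: COMMUTES

Derivation:
1) trace f;g:
  e0=(1,0) f→(2,1) g→(0,2)
  e1=(0,1) f→(0,2) g→(0,2)
  composite₁ = (0 0; 2 2)
2) trace h;k:
  e0=(1,0) h→(1,0) k→(0,2)
  e1=(0,1) h→(1,2) k→(0,2)
  composite₂ = (0 0; 2 2)
Equal? equal; square commutes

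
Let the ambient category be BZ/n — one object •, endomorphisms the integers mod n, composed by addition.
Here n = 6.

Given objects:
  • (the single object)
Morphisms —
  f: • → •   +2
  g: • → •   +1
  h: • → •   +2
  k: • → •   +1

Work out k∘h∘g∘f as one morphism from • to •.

  0 +2≡2 +1≡3 +2≡5 +1≡0  (mod 6)
result: +0

Answer: +0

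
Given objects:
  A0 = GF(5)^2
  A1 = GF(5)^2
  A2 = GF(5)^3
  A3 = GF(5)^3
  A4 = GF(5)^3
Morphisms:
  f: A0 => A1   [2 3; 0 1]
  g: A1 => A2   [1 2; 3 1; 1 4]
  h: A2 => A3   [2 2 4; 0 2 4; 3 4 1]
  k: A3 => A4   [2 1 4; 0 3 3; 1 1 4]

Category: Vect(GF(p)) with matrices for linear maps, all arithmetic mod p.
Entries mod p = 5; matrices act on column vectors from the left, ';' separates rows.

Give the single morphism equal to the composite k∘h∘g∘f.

  e0=⟨1,0⟩ f=>⟨2,0⟩ g=>⟨2,1,2⟩ h=>⟨4,0,2⟩ k=>⟨1,1,2⟩
  e1=⟨0,1⟩ f=>⟨3,1⟩ g=>⟨0,0,2⟩ h=>⟨3,3,2⟩ k=>⟨2,0,4⟩
⟦path⟧: [1 2; 1 0; 2 4]

Answer: [1 2; 1 0; 2 4]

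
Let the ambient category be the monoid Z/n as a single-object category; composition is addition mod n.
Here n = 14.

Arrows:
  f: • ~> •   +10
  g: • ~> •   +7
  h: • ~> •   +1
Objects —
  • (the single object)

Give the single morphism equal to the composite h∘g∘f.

Answer: +4

Derivation:
  0 +10≡10 +7≡3 +1≡4  (mod 14)
⟦path⟧: +4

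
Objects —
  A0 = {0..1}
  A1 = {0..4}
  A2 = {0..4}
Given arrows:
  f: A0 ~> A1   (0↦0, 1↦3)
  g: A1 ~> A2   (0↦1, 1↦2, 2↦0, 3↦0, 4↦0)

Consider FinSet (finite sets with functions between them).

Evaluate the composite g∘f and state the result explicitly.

  0 f~>0 g~>1
  1 f~>3 g~>0
⟦path⟧: (0↦1, 1↦0)

Answer: (0↦1, 1↦0)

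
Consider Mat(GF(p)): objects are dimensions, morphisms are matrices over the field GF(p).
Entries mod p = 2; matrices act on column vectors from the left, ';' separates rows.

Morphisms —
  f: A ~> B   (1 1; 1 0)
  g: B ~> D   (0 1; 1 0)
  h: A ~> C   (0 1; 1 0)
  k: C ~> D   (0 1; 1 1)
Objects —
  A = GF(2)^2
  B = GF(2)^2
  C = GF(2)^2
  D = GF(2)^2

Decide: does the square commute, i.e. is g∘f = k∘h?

Along f;g (path 1):
  e0=[1,0] f~>[1,1] g~>[1,1]
  e1=[0,1] f~>[1,0] g~>[0,1]
  result₁ = (1 0; 1 1)
Along h;k (path 2):
  e0=[1,0] h~>[0,1] k~>[1,1]
  e1=[0,1] h~>[1,0] k~>[0,1]
  result₂ = (1 0; 1 1)
Equal? same morphism ✓

Answer: COMMUTES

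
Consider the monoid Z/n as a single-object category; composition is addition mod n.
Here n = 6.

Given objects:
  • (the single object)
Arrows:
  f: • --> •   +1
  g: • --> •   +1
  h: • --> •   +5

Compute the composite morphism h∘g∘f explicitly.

Answer: +1

Work:
  0 +1≡1 +1≡2 +5≡1  (mod 6)
composite: +1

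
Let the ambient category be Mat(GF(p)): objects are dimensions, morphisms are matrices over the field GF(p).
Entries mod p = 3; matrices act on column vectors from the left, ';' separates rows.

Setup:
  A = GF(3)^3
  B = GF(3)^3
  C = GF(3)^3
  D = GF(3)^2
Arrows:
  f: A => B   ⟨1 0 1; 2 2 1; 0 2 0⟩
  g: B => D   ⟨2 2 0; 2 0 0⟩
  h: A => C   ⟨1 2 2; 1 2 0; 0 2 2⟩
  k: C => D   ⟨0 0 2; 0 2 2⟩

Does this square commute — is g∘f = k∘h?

1) trace f;g:
  e0=(1,0,0) f=>(1,2,0) g=>(0,2)
  e1=(0,1,0) f=>(0,2,2) g=>(1,0)
  e2=(0,0,1) f=>(1,1,0) g=>(1,2)
  result₁ = ⟨0 1 1; 2 0 2⟩
2) trace h;k:
  e0=(1,0,0) h=>(1,1,0) k=>(0,2)
  e1=(0,1,0) h=>(2,2,2) k=>(1,2)
  e2=(0,0,1) h=>(2,0,2) k=>(1,1)
  result₂ = ⟨0 1 1; 2 2 1⟩
Equal? NO — does not commute

Answer: DOES NOT COMMUTE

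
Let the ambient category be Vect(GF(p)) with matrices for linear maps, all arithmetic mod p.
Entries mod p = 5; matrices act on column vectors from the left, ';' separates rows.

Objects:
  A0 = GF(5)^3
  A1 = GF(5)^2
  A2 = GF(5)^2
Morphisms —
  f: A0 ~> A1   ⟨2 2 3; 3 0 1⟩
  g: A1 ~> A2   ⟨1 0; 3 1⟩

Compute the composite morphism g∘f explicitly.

  e0=[1,0,0] f~>[2,3] g~>[2,4]
  e1=[0,1,0] f~>[2,0] g~>[2,1]
  e2=[0,0,1] f~>[3,1] g~>[3,0]
composite: ⟨2 2 3; 4 1 0⟩

Answer: ⟨2 2 3; 4 1 0⟩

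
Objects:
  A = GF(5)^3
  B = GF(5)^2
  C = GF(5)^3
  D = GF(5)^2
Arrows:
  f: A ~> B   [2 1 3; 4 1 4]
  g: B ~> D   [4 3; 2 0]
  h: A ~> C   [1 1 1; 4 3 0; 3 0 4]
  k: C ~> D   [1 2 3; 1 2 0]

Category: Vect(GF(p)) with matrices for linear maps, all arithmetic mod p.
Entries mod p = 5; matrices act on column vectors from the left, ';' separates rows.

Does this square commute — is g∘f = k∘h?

Along f;g (path 1):
  e0=(1,0,0) f~>(2,4) g~>(0,4)
  e1=(0,1,0) f~>(1,1) g~>(2,2)
  e2=(0,0,1) f~>(3,4) g~>(4,1)
  result₁ = [0 2 4; 4 2 1]
Along h;k (path 2):
  e0=(1,0,0) h~>(1,4,3) k~>(3,4)
  e1=(0,1,0) h~>(1,3,0) k~>(2,2)
  e2=(0,0,1) h~>(1,0,4) k~>(3,1)
  result₂ = [3 2 3; 4 2 1]
Equal? distinct morphisms ✗

Answer: DOES NOT COMMUTE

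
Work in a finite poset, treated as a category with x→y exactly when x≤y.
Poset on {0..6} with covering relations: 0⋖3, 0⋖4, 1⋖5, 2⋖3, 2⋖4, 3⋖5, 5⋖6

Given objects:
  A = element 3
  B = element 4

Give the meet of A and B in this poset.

Lower bounds of A=3 and B=4: {0,2}
  maximal lower bounds 0 and 2 are incomparable: neither 0⊑2 nor 2⊑0
→ no greatest lower bound exists

Answer: NO MEET EXISTS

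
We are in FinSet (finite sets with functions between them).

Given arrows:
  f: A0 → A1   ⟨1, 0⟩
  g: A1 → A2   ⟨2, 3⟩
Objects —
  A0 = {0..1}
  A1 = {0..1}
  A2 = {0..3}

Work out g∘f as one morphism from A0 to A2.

Answer: ⟨3, 2⟩

Trace:
  0 f→1 g→3
  1 f→0 g→2
result: ⟨3, 2⟩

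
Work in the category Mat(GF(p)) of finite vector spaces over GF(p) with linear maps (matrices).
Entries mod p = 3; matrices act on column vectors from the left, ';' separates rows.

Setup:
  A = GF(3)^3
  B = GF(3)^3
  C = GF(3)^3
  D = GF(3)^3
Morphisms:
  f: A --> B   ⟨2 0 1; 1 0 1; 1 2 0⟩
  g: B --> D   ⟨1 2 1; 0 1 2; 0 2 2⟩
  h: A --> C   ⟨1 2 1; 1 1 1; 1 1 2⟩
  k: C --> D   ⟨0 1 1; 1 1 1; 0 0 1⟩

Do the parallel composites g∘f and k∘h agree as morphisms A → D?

Answer: COMMUTES

Trace:
Along f;g (path 1):
  e0=[1,0,0] f-->[2,1,1] g-->[2,0,1]
  e1=[0,1,0] f-->[0,0,2] g-->[2,1,1]
  e2=[0,0,1] f-->[1,1,0] g-->[0,1,2]
  result₁ = ⟨2 2 0; 0 1 1; 1 1 2⟩
Along h;k (path 2):
  e0=[1,0,0] h-->[1,1,1] k-->[2,0,1]
  e1=[0,1,0] h-->[2,1,1] k-->[2,1,1]
  e2=[0,0,1] h-->[1,1,2] k-->[0,1,2]
  result₂ = ⟨2 2 0; 0 1 1; 1 1 2⟩
Equal? same morphism ✓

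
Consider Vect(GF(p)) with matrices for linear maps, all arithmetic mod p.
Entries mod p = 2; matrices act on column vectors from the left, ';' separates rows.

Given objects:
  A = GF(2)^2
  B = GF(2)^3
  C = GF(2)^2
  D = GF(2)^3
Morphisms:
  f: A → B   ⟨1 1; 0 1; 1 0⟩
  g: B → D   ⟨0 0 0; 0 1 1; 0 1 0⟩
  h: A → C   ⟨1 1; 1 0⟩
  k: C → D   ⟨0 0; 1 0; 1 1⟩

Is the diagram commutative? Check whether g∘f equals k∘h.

Answer: COMMUTES

Work:
Path 1 = f;g:
  e0=(1,0) f→(1,0,1) g→(0,1,0)
  e1=(0,1) f→(1,1,0) g→(0,1,1)
  composite₁ = ⟨0 0; 1 1; 0 1⟩
Path 2 = h;k:
  e0=(1,0) h→(1,1) k→(0,1,0)
  e1=(0,1) h→(1,0) k→(0,1,1)
  composite₂ = ⟨0 0; 1 1; 0 1⟩
Equal? equal; square commutes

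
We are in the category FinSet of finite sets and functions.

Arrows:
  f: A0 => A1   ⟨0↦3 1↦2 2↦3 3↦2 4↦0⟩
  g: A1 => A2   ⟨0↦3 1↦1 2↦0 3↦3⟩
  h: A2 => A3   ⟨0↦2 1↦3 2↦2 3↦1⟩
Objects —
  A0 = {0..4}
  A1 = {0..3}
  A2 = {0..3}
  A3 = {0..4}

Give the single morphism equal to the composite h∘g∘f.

Answer: ⟨0↦1 1↦2 2↦1 3↦2 4↦1⟩

Work:
  0 f=>3 g=>3 h=>1
  1 f=>2 g=>0 h=>2
  2 f=>3 g=>3 h=>1
  3 f=>2 g=>0 h=>2
  4 f=>0 g=>3 h=>1
⟦path⟧: ⟨0↦1 1↦2 2↦1 3↦2 4↦1⟩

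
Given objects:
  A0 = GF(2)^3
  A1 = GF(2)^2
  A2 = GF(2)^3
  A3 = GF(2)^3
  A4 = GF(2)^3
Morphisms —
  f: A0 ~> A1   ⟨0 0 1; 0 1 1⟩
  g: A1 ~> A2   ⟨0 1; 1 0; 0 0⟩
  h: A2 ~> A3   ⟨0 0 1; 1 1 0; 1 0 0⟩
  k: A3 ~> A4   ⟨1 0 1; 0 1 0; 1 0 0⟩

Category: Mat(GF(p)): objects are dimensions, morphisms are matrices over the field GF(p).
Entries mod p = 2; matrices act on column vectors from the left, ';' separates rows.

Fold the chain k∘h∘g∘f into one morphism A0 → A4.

  e0=(1,0,0) f~>(0,0) g~>(0,0,0) h~>(0,0,0) k~>(0,0,0)
  e1=(0,1,0) f~>(0,1) g~>(1,0,0) h~>(0,1,1) k~>(1,1,0)
  e2=(0,0,1) f~>(1,1) g~>(1,1,0) h~>(0,0,1) k~>(1,0,0)
⟦path⟧: ⟨0 1 1; 0 1 0; 0 0 0⟩

Answer: ⟨0 1 1; 0 1 0; 0 0 0⟩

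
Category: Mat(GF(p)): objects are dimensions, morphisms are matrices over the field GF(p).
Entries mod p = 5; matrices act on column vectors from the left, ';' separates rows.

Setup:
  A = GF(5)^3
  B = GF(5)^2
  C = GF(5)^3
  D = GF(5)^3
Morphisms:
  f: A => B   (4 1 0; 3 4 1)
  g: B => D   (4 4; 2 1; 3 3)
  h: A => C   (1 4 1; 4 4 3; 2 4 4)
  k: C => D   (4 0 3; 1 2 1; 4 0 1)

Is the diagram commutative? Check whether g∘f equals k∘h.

Answer: DOES NOT COMMUTE

Derivation:
Along f;g (path 1):
  e0=(1,0,0) f=>(4,3) g=>(3,1,1)
  e1=(0,1,0) f=>(1,4) g=>(0,1,0)
  e2=(0,0,1) f=>(0,1) g=>(4,1,3)
  ⟦path⟧₁ = (3 0 4; 1 1 1; 1 0 3)
Along h;k (path 2):
  e0=(1,0,0) h=>(1,4,2) k=>(0,1,1)
  e1=(0,1,0) h=>(4,4,4) k=>(3,1,0)
  e2=(0,0,1) h=>(1,3,4) k=>(1,1,3)
  ⟦path⟧₂ = (0 3 1; 1 1 1; 1 0 3)
Equal? NO — does not commute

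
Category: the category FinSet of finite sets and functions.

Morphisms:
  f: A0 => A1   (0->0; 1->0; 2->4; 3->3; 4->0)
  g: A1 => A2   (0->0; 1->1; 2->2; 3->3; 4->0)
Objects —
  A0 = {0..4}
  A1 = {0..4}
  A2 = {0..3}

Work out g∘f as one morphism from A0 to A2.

  0 f=>0 g=>0
  1 f=>0 g=>0
  2 f=>4 g=>0
  3 f=>3 g=>3
  4 f=>0 g=>0
⟦path⟧: (0->0; 1->0; 2->0; 3->3; 4->0)

Answer: (0->0; 1->0; 2->0; 3->3; 4->0)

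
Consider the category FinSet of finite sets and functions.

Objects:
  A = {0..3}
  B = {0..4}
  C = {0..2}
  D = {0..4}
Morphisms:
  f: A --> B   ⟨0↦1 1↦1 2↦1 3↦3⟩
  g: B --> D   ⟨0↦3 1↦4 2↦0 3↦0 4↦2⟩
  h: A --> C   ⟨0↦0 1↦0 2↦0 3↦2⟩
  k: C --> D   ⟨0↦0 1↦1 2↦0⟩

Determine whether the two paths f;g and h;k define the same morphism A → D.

Answer: DOES NOT COMMUTE

Derivation:
Along f;g (path 1):
  0 f-->1 g-->4
  1 f-->1 g-->4
  2 f-->1 g-->4
  3 f-->3 g-->0
  composite₁ = ⟨0↦4 1↦4 2↦4 3↦0⟩
Along h;k (path 2):
  0 h-->0 k-->0
  1 h-->0 k-->0
  2 h-->0 k-->0
  3 h-->2 k-->0
  composite₂ = ⟨0↦0 1↦0 2↦0 3↦0⟩
Equal? NO — does not commute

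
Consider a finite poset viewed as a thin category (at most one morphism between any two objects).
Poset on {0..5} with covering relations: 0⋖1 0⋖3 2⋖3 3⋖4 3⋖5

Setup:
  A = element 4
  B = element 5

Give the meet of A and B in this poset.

Answer: A∧B = 3

Derivation:
Lower bounds of A=4 and B=5: {0,2,3}
  0 ⊑ 3
  2 ⊑ 3
  3 ⊑ 3
glb = 3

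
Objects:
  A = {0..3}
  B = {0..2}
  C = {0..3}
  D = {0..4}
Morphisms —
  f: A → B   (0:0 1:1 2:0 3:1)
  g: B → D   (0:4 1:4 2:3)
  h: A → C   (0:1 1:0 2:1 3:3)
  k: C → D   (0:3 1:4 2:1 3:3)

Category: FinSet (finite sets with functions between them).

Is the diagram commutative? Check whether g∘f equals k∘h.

Along f;g (path 1):
  0 f→0 g→4
  1 f→1 g→4
  2 f→0 g→4
  3 f→1 g→4
  composite₁ = (0:4 1:4 2:4 3:4)
Along h;k (path 2):
  0 h→1 k→4
  1 h→0 k→3
  2 h→1 k→4
  3 h→3 k→3
  composite₂ = (0:4 1:3 2:4 3:3)
Equal? differ; not commutative

Answer: DOES NOT COMMUTE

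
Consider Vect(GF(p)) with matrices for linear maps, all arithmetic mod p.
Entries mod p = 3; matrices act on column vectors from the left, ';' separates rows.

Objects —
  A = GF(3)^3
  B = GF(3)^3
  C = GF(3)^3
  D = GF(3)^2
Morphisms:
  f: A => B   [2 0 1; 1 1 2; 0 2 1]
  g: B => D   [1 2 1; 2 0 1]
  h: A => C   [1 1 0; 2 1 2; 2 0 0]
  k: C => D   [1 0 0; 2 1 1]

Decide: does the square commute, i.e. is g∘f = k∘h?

1) trace f;g:
  e0=[1,0,0] f=>[2,1,0] g=>[1,1]
  e1=[0,1,0] f=>[0,1,2] g=>[1,2]
  e2=[0,0,1] f=>[1,2,1] g=>[0,0]
  ⟦path⟧₁ = [1 1 0; 1 2 0]
2) trace h;k:
  e0=[1,0,0] h=>[1,2,2] k=>[1,0]
  e1=[0,1,0] h=>[1,1,0] k=>[1,0]
  e2=[0,0,1] h=>[0,2,0] k=>[0,2]
  ⟦path⟧₂ = [1 1 0; 0 0 2]
Equal? differ; not commutative

Answer: DOES NOT COMMUTE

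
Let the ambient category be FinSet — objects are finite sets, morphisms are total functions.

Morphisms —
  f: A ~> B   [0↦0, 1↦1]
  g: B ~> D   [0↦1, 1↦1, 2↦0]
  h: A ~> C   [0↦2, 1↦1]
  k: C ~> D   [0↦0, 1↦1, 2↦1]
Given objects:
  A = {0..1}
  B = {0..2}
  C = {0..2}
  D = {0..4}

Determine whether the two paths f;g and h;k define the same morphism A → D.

Answer: COMMUTES

Derivation:
Path 1 = f;g:
  0 f~>0 g~>1
  1 f~>1 g~>1
  ⟦path⟧₁ = [0↦1, 1↦1]
Path 2 = h;k:
  0 h~>2 k~>1
  1 h~>1 k~>1
  ⟦path⟧₂ = [0↦1, 1↦1]
Equal? same morphism ✓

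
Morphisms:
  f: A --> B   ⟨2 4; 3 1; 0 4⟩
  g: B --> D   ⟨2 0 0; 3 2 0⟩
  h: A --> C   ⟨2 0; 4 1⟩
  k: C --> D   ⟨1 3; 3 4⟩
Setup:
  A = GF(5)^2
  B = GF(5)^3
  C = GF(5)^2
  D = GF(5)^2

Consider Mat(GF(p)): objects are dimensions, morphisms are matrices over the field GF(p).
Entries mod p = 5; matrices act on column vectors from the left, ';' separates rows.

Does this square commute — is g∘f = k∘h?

Answer: COMMUTES

Derivation:
Path 1 = f;g:
  e0=[1,0] f-->[2,3,0] g-->[4,2]
  e1=[0,1] f-->[4,1,4] g-->[3,4]
  composite₁ = ⟨4 3; 2 4⟩
Path 2 = h;k:
  e0=[1,0] h-->[2,4] k-->[4,2]
  e1=[0,1] h-->[0,1] k-->[3,4]
  composite₂ = ⟨4 3; 2 4⟩
Equal? same morphism ✓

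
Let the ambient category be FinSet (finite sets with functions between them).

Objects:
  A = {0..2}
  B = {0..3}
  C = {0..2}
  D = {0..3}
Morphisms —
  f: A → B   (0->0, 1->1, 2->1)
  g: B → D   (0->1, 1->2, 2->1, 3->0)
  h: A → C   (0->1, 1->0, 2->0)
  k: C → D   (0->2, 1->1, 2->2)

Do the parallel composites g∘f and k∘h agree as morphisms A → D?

Along f;g (path 1):
  0 f→0 g→1
  1 f→1 g→2
  2 f→1 g→2
  ⟦path⟧₁ = (0->1, 1->2, 2->2)
Along h;k (path 2):
  0 h→1 k→1
  1 h→0 k→2
  2 h→0 k→2
  ⟦path⟧₂ = (0->1, 1->2, 2->2)
Equal? equal; square commutes

Answer: COMMUTES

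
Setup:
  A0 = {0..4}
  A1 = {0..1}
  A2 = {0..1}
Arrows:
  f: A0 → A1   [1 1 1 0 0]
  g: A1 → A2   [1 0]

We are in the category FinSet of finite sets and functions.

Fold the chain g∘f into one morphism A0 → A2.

  0 f→1 g→0
  1 f→1 g→0
  2 f→1 g→0
  3 f→0 g→1
  4 f→0 g→1
result: [0 0 0 1 1]

Answer: [0 0 0 1 1]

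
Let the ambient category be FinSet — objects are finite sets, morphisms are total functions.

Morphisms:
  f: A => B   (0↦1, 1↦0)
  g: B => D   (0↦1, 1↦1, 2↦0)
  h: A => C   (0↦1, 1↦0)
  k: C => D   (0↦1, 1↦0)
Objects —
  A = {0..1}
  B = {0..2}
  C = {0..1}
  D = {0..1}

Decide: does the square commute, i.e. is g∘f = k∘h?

Path 1 = f;g:
  0 f=>1 g=>1
  1 f=>0 g=>1
  result₁ = (0↦1, 1↦1)
Path 2 = h;k:
  0 h=>1 k=>0
  1 h=>0 k=>1
  result₂ = (0↦0, 1↦1)
Equal? differ; not commutative

Answer: DOES NOT COMMUTE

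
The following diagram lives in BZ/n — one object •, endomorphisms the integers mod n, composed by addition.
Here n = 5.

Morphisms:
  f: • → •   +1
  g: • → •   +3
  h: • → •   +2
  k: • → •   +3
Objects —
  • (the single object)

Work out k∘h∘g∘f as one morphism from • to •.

  0 +1≡1 +3≡4 +2≡1 +3≡4  (mod 5)
composite: +4

Answer: +4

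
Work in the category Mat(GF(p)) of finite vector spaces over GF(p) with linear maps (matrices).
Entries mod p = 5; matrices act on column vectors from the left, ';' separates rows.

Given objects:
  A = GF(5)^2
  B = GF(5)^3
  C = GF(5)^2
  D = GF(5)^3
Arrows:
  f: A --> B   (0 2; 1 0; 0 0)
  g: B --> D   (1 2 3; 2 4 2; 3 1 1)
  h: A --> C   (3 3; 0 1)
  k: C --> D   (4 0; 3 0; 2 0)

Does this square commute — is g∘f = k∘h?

Along f;g (path 1):
  e0=[1,0] f-->[0,1,0] g-->[2,4,1]
  e1=[0,1] f-->[2,0,0] g-->[2,4,1]
  result₁ = (2 2; 4 4; 1 1)
Along h;k (path 2):
  e0=[1,0] h-->[3,0] k-->[2,4,1]
  e1=[0,1] h-->[3,1] k-->[2,4,1]
  result₂ = (2 2; 4 4; 1 1)
Equal? same morphism ✓

Answer: COMMUTES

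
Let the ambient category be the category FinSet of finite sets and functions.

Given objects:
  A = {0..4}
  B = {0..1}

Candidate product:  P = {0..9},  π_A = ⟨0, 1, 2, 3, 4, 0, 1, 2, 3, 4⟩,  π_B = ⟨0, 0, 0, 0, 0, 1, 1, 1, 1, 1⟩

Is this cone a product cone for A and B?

Answer: VALID PRODUCT

Work:
|A|·|B| = 5·2 = 10;  |P| = 10
Check the pairing map k ↦ (π_A(k), π_B(k)):
  0 -> (0,0)
  1 -> (1,0)
  2 -> (2,0)
  3 -> (3,0)
  4 -> (4,0)
  5 -> (0,1)
  6 -> (1,1)
  7 -> (2,1)
  8 -> (3,1)
  9 -> (4,1)
distinct pairs in image: 10 / 10 needed
  → bijection onto A×B; projections well-typed.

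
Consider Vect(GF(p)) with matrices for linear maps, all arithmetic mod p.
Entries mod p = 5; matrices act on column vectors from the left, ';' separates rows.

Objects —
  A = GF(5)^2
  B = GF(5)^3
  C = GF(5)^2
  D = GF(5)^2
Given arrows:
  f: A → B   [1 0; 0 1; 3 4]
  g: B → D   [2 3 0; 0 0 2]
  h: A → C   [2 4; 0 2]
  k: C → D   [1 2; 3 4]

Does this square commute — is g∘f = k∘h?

Path 1 = f;g:
  e0=[1,0] f→[1,0,3] g→[2,1]
  e1=[0,1] f→[0,1,4] g→[3,3]
  result₁ = [2 3; 1 3]
Path 2 = h;k:
  e0=[1,0] h→[2,0] k→[2,1]
  e1=[0,1] h→[4,2] k→[3,0]
  result₂ = [2 3; 1 0]
Equal? NO — does not commute

Answer: DOES NOT COMMUTE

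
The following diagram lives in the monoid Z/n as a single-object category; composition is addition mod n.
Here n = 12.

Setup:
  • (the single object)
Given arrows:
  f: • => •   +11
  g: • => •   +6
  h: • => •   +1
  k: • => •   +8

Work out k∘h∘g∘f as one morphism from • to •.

Answer: +2

Trace:
  0 +11≡11 +6≡5 +1≡6 +8≡2  (mod 12)
result: +2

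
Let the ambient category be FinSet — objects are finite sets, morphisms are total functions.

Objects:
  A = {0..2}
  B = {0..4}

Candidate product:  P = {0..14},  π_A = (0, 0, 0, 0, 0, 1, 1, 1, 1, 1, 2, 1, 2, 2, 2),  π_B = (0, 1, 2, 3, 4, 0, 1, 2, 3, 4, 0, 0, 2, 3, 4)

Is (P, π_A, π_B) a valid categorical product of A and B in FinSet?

Answer: NOT A VALID PRODUCT — duplicate pair at indices 5,11

Work:
|A|·|B| = 3·5 = 15;  |P| = 15
Check the pairing map k ↦ (π_A(k), π_B(k)):
  0 ↦ (0,0)
  1 ↦ (0,1)
  2 ↦ (0,2)
  3 ↦ (0,3)
  4 ↦ (0,4)
  5 ↦ (1,0)
  6 ↦ (1,1)
  7 ↦ (1,2)
  8 ↦ (1,3)
  9 ↦ (1,4)
  10 ↦ (2,0)
  11 ↦ (1,0)  ✗ repeats pair of k=5
  12 ↦ (2,2)
  13 ↦ (2,3)
  14 ↦ (2,4)
distinct pairs in image: 14 / 15 needed
  → (1,0) hit at k=5 and k=11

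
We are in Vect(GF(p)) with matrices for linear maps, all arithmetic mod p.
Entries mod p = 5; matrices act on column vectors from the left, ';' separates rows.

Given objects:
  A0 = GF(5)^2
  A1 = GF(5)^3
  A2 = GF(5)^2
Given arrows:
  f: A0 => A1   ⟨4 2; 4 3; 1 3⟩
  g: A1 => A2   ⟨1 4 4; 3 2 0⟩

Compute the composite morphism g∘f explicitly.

Answer: ⟨4 1; 0 2⟩

Derivation:
  e0=⟨1,0⟩ f=>⟨4,4,1⟩ g=>⟨4,0⟩
  e1=⟨0,1⟩ f=>⟨2,3,3⟩ g=>⟨1,2⟩
result: ⟨4 1; 0 2⟩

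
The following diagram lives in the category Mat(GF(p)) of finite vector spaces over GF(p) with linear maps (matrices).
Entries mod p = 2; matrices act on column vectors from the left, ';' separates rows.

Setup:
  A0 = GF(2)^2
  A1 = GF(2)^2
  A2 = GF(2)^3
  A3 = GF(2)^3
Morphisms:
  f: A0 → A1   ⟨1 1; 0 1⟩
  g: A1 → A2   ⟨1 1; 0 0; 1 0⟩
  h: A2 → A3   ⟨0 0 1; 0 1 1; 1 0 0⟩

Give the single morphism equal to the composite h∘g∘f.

  e0=(1,0) f→(1,0) g→(1,0,1) h→(1,1,1)
  e1=(0,1) f→(1,1) g→(0,0,1) h→(1,1,0)
⟦path⟧: ⟨1 1; 1 1; 1 0⟩

Answer: ⟨1 1; 1 1; 1 0⟩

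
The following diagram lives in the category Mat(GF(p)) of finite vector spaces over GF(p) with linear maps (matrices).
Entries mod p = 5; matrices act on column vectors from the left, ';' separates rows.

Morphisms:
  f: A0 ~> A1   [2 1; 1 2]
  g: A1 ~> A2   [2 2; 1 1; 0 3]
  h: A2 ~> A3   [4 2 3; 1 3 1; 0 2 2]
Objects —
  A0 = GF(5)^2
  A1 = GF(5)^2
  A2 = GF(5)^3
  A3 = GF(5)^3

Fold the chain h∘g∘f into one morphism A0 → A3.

Answer: [4 3; 3 1; 2 3]

Trace:
  e0=⟨1,0⟩ f~>⟨2,1⟩ g~>⟨1,3,3⟩ h~>⟨4,3,2⟩
  e1=⟨0,1⟩ f~>⟨1,2⟩ g~>⟨1,3,1⟩ h~>⟨3,1,3⟩
⟦path⟧: [4 3; 3 1; 2 3]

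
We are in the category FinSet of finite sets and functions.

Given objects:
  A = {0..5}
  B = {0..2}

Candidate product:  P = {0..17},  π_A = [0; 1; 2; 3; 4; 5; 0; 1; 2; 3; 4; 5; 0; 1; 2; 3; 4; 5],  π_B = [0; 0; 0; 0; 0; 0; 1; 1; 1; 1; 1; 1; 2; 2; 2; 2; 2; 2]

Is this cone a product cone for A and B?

|A|·|B| = 6·3 = 18;  |P| = 18
Check the pairing map k ↦ (π_A(k), π_B(k)):
  0 -> (0,0)
  1 -> (1,0)
  2 -> (2,0)
  3 -> (3,0)
  4 -> (4,0)
  5 -> (5,0)
  6 -> (0,1)
  7 -> (1,1)
  8 -> (2,1)
  9 -> (3,1)
  10 -> (4,1)
  11 -> (5,1)
  12 -> (0,2)
  13 -> (1,2)
  14 -> (2,2)
  15 -> (3,2)
  16 -> (4,2)
  17 -> (5,2)
distinct pairs in image: 18 / 18 needed
  → bijection onto A×B; projections well-typed.

Answer: VALID PRODUCT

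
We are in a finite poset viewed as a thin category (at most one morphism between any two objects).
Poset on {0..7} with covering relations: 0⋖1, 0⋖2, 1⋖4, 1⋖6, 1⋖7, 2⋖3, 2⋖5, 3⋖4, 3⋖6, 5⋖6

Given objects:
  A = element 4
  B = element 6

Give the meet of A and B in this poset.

Answer: NO MEET EXISTS

Work:
{x : x⊑A ∧ x⊑B} = {0,1,2,3}  (A=4, B=6)
  maximal lower bounds 1 and 3 are incomparable: neither 1⊑3 nor 3⊑1
→ no greatest lower bound exists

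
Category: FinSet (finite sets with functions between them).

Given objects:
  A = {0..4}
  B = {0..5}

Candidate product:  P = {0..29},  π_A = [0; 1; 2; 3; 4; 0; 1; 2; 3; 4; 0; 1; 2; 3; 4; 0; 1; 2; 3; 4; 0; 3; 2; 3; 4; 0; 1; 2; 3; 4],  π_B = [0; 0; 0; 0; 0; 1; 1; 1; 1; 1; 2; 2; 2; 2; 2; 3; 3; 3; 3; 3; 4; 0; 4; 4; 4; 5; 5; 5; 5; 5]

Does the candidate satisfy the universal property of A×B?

Answer: NOT A VALID PRODUCT — duplicate pair at indices 3,21

Work:
|A|·|B| = 5·6 = 30;  |P| = 30
Check the pairing map k ↦ (π_A(k), π_B(k)):
  0 -> (0,0)
  1 -> (1,0)
  2 -> (2,0)
  3 -> (3,0)
  4 -> (4,0)
  5 -> (0,1)
  6 -> (1,1)
  7 -> (2,1)
  8 -> (3,1)
  9 -> (4,1)
  10 -> (0,2)
  11 -> (1,2)
  12 -> (2,2)
  13 -> (3,2)
  14 -> (4,2)
  15 -> (0,3)
  16 -> (1,3)
  17 -> (2,3)
  18 -> (3,3)
  19 -> (4,3)
  20 -> (0,4)
  21 -> (3,0)  ✗ repeats pair of k=3
  22 -> (2,4)
  23 -> (3,4)
  24 -> (4,4)
  25 -> (0,5)
  26 -> (1,5)
  27 -> (2,5)
  28 -> (3,5)
  29 -> (4,5)
distinct pairs in image: 29 / 30 needed
  → (3,0) hit at k=3 and k=21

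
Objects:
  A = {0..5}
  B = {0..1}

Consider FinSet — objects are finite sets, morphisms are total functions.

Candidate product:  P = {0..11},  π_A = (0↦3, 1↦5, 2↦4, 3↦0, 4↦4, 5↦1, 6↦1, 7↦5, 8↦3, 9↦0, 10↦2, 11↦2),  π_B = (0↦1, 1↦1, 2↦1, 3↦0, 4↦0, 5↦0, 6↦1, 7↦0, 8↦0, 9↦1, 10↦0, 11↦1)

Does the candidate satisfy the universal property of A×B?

|A|·|B| = 6·2 = 12;  |P| = 12
Check the pairing map k ↦ (π_A(k), π_B(k)):
  0 ↦ (3,1)
  1 ↦ (5,1)
  2 ↦ (4,1)
  3 ↦ (0,0)
  4 ↦ (4,0)
  5 ↦ (1,0)
  6 ↦ (1,1)
  7 ↦ (5,0)
  8 ↦ (3,0)
  9 ↦ (0,1)
  10 ↦ (2,0)
  11 ↦ (2,1)
distinct pairs in image: 12 / 12 needed
  → bijection onto A×B; projections well-typed.

Answer: VALID PRODUCT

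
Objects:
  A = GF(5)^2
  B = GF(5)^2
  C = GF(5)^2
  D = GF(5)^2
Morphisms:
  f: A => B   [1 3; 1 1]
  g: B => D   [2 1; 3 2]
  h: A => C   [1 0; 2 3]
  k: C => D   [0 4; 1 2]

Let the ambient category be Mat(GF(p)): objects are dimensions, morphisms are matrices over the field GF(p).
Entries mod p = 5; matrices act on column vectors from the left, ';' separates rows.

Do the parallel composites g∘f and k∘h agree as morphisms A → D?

Along f;g (path 1):
  e0=⟨1,0⟩ f=>⟨1,1⟩ g=>⟨3,0⟩
  e1=⟨0,1⟩ f=>⟨3,1⟩ g=>⟨2,1⟩
  composite₁ = [3 2; 0 1]
Along h;k (path 2):
  e0=⟨1,0⟩ h=>⟨1,2⟩ k=>⟨3,0⟩
  e1=⟨0,1⟩ h=>⟨0,3⟩ k=>⟨2,1⟩
  composite₂ = [3 2; 0 1]
Equal? YES — commutes

Answer: COMMUTES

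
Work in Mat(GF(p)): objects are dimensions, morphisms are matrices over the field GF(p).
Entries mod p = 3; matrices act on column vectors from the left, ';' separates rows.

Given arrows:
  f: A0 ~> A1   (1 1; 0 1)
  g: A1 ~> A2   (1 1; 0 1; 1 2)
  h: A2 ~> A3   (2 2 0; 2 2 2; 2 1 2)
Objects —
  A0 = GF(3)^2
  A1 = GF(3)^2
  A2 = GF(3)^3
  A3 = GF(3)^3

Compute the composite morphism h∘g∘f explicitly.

Answer: (2 0; 1 0; 1 2)

Trace:
  e0=[1,0] f~>[1,0] g~>[1,0,1] h~>[2,1,1]
  e1=[0,1] f~>[1,1] g~>[2,1,0] h~>[0,0,2]
composite: (2 0; 1 0; 1 2)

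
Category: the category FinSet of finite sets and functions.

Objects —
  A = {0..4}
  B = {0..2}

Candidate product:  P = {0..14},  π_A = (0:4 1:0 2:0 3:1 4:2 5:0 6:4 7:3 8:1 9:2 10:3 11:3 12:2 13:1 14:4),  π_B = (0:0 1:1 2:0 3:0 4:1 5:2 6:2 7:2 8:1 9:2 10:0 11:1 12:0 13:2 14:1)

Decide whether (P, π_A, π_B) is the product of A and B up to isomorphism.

|A|·|B| = 5·3 = 15;  |P| = 15
Check the pairing map k ↦ (π_A(k), π_B(k)):
  0 : (4,0)
  1 : (0,1)
  2 : (0,0)
  3 : (1,0)
  4 : (2,1)
  5 : (0,2)
  6 : (4,2)
  7 : (3,2)
  8 : (1,1)
  9 : (2,2)
  10 : (3,0)
  11 : (3,1)
  12 : (2,0)
  13 : (1,2)
  14 : (4,1)
distinct pairs in image: 15 / 15 needed
  → bijection onto A×B; projections well-typed.

Answer: VALID PRODUCT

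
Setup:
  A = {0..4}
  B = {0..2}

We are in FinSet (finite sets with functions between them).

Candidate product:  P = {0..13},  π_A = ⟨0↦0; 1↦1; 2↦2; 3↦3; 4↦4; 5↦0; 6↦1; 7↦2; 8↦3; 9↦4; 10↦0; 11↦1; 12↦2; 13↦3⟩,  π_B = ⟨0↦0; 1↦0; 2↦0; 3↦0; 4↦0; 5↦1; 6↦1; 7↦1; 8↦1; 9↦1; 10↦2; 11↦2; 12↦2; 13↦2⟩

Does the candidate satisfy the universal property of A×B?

Answer: NOT A VALID PRODUCT — |P|=14 ≠ |A|·|B|=15

Work:
|A|·|B| = 5·3 = 15;  |P| = 14
  → cardinalities differ; no bijection possible.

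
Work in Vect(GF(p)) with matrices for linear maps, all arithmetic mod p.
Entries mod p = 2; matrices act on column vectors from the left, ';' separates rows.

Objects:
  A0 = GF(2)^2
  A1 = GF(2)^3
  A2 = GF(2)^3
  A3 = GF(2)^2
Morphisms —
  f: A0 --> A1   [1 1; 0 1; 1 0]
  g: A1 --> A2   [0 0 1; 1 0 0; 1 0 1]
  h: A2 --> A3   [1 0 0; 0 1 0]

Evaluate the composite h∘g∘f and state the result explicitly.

Answer: [1 0; 1 1]

Trace:
  e0=(1,0) f-->(1,0,1) g-->(1,1,0) h-->(1,1)
  e1=(0,1) f-->(1,1,0) g-->(0,1,1) h-->(0,1)
composite: [1 0; 1 1]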